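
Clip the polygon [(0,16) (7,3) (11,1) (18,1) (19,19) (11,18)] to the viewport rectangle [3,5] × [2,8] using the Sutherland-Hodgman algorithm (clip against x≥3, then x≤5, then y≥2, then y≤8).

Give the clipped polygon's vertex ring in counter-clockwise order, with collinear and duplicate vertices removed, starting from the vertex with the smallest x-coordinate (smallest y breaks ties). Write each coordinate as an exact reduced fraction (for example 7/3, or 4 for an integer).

Clipped polygon: [(56/13,8) (5,47/7) (5,8)]

1. After x ≥ 3: [(3,182/11) (3,73/7) (7,3) (11,1) (18,1) (19,19) (11,18)]
2. After x ≤ 5: [(5,186/11) (3,182/11) (3,73/7) (5,47/7)]
3. After y ≥ 2: [(5,186/11) (3,182/11) (3,73/7) (5,47/7)]
4. After y ≤ 8: [(5,8) (56/13,8) (5,47/7)]
5. Canonical ring: [(56/13,8) (5,47/7) (5,8)]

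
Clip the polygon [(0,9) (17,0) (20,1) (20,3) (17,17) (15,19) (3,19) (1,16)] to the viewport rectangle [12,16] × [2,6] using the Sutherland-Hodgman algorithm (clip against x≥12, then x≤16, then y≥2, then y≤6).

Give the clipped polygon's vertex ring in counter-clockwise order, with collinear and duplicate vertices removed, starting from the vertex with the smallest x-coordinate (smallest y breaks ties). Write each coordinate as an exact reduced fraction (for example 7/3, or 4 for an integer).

Clipped polygon: [(12,45/17) (119/9,2) (16,2) (16,6) (12,6)]

1. After x ≥ 12: [(12,45/17) (17,0) (20,1) (20,3) (17,17) (15,19) (12,19)]
2. After x ≤ 16: [(12,45/17) (16,9/17) (16,18) (15,19) (12,19)]
3. After y ≥ 2: [(12,45/17) (119/9,2) (16,2) (16,18) (15,19) (12,19)]
4. After y ≤ 6: [(12,6) (12,45/17) (119/9,2) (16,2) (16,6)]
5. Canonical ring: [(12,45/17) (119/9,2) (16,2) (16,6) (12,6)]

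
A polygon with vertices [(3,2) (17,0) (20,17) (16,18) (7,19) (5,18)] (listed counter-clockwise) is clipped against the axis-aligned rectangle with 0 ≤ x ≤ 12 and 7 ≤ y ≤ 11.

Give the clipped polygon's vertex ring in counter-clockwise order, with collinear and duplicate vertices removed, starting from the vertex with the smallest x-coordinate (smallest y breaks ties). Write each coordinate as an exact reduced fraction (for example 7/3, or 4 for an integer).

Clipped polygon: [(29/8,7) (12,7) (12,11) (33/8,11)]

1. After x ≥ 0: [(3,2) (17,0) (20,17) (16,18) (7,19) (5,18)]
2. After x ≤ 12: [(3,2) (12,5/7) (12,166/9) (7,19) (5,18)]
3. After y ≥ 7: [(29/8,7) (12,7) (12,166/9) (7,19) (5,18)]
4. After y ≤ 11: [(33/8,11) (29/8,7) (12,7) (12,11)]
5. Canonical ring: [(29/8,7) (12,7) (12,11) (33/8,11)]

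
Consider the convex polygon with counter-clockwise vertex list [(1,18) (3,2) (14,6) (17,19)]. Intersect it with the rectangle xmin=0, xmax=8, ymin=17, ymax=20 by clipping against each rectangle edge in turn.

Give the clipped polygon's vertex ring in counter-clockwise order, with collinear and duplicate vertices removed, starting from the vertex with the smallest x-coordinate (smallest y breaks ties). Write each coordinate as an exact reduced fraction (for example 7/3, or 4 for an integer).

1. After x ≥ 0: [(1,18) (3,2) (14,6) (17,19)]
2. After x ≤ 8: [(8,295/16) (1,18) (3,2) (8,42/11)]
3. After y ≥ 17: [(8,17) (8,295/16) (1,18) (9/8,17)]
4. After y ≤ 20: [(8,17) (8,295/16) (1,18) (9/8,17)]
5. Canonical ring: [(1,18) (9/8,17) (8,17) (8,295/16)]

Clipped polygon: [(1,18) (9/8,17) (8,17) (8,295/16)]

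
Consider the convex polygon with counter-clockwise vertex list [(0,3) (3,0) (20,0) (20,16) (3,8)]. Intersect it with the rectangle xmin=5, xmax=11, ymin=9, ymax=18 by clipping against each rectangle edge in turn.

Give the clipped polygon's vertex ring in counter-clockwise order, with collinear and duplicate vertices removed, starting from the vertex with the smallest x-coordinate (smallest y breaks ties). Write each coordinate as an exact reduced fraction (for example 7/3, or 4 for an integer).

1. After x ≥ 5: [(5,0) (20,0) (20,16) (5,152/17)]
2. After x ≤ 11: [(5,0) (11,0) (11,200/17) (5,152/17)]
3. After y ≥ 9: [(11,9) (11,200/17) (41/8,9)]
4. After y ≤ 18: [(11,9) (11,200/17) (41/8,9)]
5. Canonical ring: [(41/8,9) (11,9) (11,200/17)]

Clipped polygon: [(41/8,9) (11,9) (11,200/17)]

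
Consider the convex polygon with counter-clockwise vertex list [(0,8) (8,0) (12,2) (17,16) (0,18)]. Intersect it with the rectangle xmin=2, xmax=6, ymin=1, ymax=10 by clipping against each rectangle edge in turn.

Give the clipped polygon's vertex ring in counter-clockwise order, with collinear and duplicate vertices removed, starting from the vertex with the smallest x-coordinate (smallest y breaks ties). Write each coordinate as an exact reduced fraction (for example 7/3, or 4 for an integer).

Clipped polygon: [(2,6) (6,2) (6,10) (2,10)]

1. After x ≥ 2: [(2,6) (8,0) (12,2) (17,16) (2,302/17)]
2. After x ≤ 6: [(2,6) (6,2) (6,294/17) (2,302/17)]
3. After y ≥ 1: [(2,6) (6,2) (6,294/17) (2,302/17)]
4. After y ≤ 10: [(2,10) (2,6) (6,2) (6,10)]
5. Canonical ring: [(2,6) (6,2) (6,10) (2,10)]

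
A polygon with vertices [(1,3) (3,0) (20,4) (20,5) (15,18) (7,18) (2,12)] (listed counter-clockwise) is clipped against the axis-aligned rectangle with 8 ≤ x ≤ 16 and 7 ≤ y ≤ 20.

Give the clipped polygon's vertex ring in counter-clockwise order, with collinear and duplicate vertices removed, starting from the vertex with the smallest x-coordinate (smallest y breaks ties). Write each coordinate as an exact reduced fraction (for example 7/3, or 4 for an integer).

1. After x ≥ 8: [(8,20/17) (20,4) (20,5) (15,18) (8,18)]
2. After x ≤ 16: [(8,20/17) (16,52/17) (16,77/5) (15,18) (8,18)]
3. After y ≥ 7: [(8,7) (16,7) (16,77/5) (15,18) (8,18)]
4. After y ≤ 20: [(8,7) (16,7) (16,77/5) (15,18) (8,18)]
5. Canonical ring: [(8,7) (16,7) (16,77/5) (15,18) (8,18)]

Clipped polygon: [(8,7) (16,7) (16,77/5) (15,18) (8,18)]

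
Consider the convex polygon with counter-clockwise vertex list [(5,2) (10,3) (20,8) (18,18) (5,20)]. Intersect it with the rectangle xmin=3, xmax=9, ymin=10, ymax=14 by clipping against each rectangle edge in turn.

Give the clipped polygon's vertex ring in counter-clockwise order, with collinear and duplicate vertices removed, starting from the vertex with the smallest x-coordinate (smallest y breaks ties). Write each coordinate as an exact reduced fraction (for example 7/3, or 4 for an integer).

Clipped polygon: [(5,10) (9,10) (9,14) (5,14)]

1. After x ≥ 3: [(5,2) (10,3) (20,8) (18,18) (5,20)]
2. After x ≤ 9: [(5,2) (9,14/5) (9,252/13) (5,20)]
3. After y ≥ 10: [(5,10) (9,10) (9,252/13) (5,20)]
4. After y ≤ 14: [(5,14) (5,10) (9,10) (9,14)]
5. Canonical ring: [(5,10) (9,10) (9,14) (5,14)]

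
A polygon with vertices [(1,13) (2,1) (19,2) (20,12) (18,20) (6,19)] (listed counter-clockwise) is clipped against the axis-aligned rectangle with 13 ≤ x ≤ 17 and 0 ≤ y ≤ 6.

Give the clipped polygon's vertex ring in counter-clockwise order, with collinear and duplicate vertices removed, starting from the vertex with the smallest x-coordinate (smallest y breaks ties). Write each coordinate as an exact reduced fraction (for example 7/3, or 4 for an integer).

1. After x ≥ 13: [(13,28/17) (19,2) (20,12) (18,20) (13,235/12)]
2. After x ≤ 17: [(13,28/17) (17,32/17) (17,239/12) (13,235/12)]
3. After y ≥ 0: [(13,28/17) (17,32/17) (17,239/12) (13,235/12)]
4. After y ≤ 6: [(13,6) (13,28/17) (17,32/17) (17,6)]
5. Canonical ring: [(13,28/17) (17,32/17) (17,6) (13,6)]

Clipped polygon: [(13,28/17) (17,32/17) (17,6) (13,6)]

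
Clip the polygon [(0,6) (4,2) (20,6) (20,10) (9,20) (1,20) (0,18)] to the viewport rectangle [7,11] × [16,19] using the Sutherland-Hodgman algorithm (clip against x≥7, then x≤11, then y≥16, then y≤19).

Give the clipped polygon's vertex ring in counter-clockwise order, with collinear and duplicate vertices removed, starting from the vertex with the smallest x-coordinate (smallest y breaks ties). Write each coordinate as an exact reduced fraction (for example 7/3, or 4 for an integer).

1. After x ≥ 7: [(7,11/4) (20,6) (20,10) (9,20) (7,20)]
2. After x ≤ 11: [(7,11/4) (11,15/4) (11,200/11) (9,20) (7,20)]
3. After y ≥ 16: [(7,16) (11,16) (11,200/11) (9,20) (7,20)]
4. After y ≤ 19: [(7,19) (7,16) (11,16) (11,200/11) (101/10,19)]
5. Canonical ring: [(7,16) (11,16) (11,200/11) (101/10,19) (7,19)]

Clipped polygon: [(7,16) (11,16) (11,200/11) (101/10,19) (7,19)]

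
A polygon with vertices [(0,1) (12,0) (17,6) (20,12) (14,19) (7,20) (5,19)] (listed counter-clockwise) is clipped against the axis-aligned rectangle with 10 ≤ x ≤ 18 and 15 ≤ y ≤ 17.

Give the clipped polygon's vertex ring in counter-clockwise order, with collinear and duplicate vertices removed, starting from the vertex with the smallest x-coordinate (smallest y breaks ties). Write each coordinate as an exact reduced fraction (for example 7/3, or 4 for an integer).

1. After x ≥ 10: [(10,1/6) (12,0) (17,6) (20,12) (14,19) (10,137/7)]
2. After x ≤ 18: [(10,1/6) (12,0) (17,6) (18,8) (18,43/3) (14,19) (10,137/7)]
3. After y ≥ 15: [(10,15) (122/7,15) (14,19) (10,137/7)]
4. After y ≤ 17: [(10,17) (10,15) (122/7,15) (110/7,17)]
5. Canonical ring: [(10,15) (122/7,15) (110/7,17) (10,17)]

Clipped polygon: [(10,15) (122/7,15) (110/7,17) (10,17)]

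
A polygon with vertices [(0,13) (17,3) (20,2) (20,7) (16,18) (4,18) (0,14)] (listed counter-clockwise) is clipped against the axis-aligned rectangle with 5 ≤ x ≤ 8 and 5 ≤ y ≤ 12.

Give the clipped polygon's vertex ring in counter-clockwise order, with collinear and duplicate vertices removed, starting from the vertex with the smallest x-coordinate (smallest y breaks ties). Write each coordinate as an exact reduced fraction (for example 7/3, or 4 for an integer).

1. After x ≥ 5: [(5,171/17) (17,3) (20,2) (20,7) (16,18) (5,18)]
2. After x ≤ 8: [(5,171/17) (8,141/17) (8,18) (5,18)]
3. After y ≥ 5: [(5,171/17) (8,141/17) (8,18) (5,18)]
4. After y ≤ 12: [(5,12) (5,171/17) (8,141/17) (8,12)]
5. Canonical ring: [(5,171/17) (8,141/17) (8,12) (5,12)]

Clipped polygon: [(5,171/17) (8,141/17) (8,12) (5,12)]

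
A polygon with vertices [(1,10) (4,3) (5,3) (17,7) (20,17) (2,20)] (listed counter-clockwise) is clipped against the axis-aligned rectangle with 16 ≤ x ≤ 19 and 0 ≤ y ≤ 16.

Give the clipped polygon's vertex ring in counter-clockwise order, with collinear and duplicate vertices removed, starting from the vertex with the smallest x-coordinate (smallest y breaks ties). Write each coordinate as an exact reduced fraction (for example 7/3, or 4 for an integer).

Clipped polygon: [(16,20/3) (17,7) (19,41/3) (19,16) (16,16)]

1. After x ≥ 16: [(16,20/3) (17,7) (20,17) (16,53/3)]
2. After x ≤ 19: [(16,20/3) (17,7) (19,41/3) (19,103/6) (16,53/3)]
3. After y ≥ 0: [(16,20/3) (17,7) (19,41/3) (19,103/6) (16,53/3)]
4. After y ≤ 16: [(16,16) (16,20/3) (17,7) (19,41/3) (19,16)]
5. Canonical ring: [(16,20/3) (17,7) (19,41/3) (19,16) (16,16)]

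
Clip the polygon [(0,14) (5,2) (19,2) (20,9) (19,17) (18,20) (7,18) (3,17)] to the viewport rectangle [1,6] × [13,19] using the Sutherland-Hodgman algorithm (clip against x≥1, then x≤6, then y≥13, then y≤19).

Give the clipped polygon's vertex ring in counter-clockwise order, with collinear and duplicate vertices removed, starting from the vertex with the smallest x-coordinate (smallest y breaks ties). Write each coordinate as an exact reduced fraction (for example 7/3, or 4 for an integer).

1. After x ≥ 1: [(1,15) (1,58/5) (5,2) (19,2) (20,9) (19,17) (18,20) (7,18) (3,17)]
2. After x ≤ 6: [(1,15) (1,58/5) (5,2) (6,2) (6,71/4) (3,17)]
3. After y ≥ 13: [(1,15) (1,13) (6,13) (6,71/4) (3,17)]
4. After y ≤ 19: [(1,15) (1,13) (6,13) (6,71/4) (3,17)]
5. Canonical ring: [(1,13) (6,13) (6,71/4) (3,17) (1,15)]

Clipped polygon: [(1,13) (6,13) (6,71/4) (3,17) (1,15)]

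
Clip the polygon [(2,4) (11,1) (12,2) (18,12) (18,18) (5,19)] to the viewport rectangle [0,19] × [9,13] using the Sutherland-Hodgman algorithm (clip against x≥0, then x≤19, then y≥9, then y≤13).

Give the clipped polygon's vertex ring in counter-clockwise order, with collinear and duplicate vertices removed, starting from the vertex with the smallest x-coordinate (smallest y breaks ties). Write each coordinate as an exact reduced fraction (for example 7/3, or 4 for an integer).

1. After x ≥ 0: [(2,4) (11,1) (12,2) (18,12) (18,18) (5,19)]
2. After x ≤ 19: [(2,4) (11,1) (12,2) (18,12) (18,18) (5,19)]
3. After y ≥ 9: [(3,9) (81/5,9) (18,12) (18,18) (5,19)]
4. After y ≤ 13: [(19/5,13) (3,9) (81/5,9) (18,12) (18,13)]
5. Canonical ring: [(3,9) (81/5,9) (18,12) (18,13) (19/5,13)]

Clipped polygon: [(3,9) (81/5,9) (18,12) (18,13) (19/5,13)]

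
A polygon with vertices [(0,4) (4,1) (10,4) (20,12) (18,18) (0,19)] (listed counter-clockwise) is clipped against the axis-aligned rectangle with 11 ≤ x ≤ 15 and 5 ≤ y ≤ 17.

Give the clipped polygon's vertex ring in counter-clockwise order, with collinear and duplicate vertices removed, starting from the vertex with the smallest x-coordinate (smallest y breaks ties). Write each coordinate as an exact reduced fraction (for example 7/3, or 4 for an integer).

1. After x ≥ 11: [(11,24/5) (20,12) (18,18) (11,331/18)]
2. After x ≤ 15: [(11,24/5) (15,8) (15,109/6) (11,331/18)]
3. After y ≥ 5: [(11,5) (45/4,5) (15,8) (15,109/6) (11,331/18)]
4. After y ≤ 17: [(11,17) (11,5) (45/4,5) (15,8) (15,17)]
5. Canonical ring: [(11,5) (45/4,5) (15,8) (15,17) (11,17)]

Clipped polygon: [(11,5) (45/4,5) (15,8) (15,17) (11,17)]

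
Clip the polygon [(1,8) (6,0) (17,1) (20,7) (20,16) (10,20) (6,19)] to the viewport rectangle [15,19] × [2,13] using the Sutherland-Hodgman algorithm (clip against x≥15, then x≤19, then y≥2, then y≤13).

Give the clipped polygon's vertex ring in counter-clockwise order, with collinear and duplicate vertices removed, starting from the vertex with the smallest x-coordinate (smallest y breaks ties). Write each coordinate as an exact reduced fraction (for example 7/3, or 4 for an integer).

1. After x ≥ 15: [(15,9/11) (17,1) (20,7) (20,16) (15,18)]
2. After x ≤ 19: [(15,9/11) (17,1) (19,5) (19,82/5) (15,18)]
3. After y ≥ 2: [(15,2) (35/2,2) (19,5) (19,82/5) (15,18)]
4. After y ≤ 13: [(15,13) (15,2) (35/2,2) (19,5) (19,13)]
5. Canonical ring: [(15,2) (35/2,2) (19,5) (19,13) (15,13)]

Clipped polygon: [(15,2) (35/2,2) (19,5) (19,13) (15,13)]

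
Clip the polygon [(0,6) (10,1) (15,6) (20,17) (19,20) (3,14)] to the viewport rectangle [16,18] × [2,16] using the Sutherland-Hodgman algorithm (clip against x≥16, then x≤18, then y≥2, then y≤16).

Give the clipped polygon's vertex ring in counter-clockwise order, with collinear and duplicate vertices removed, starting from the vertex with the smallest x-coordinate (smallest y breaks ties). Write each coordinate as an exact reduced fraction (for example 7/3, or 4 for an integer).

Clipped polygon: [(16,41/5) (18,63/5) (18,16) (16,16)]

1. After x ≥ 16: [(16,41/5) (20,17) (19,20) (16,151/8)]
2. After x ≤ 18: [(16,41/5) (18,63/5) (18,157/8) (16,151/8)]
3. After y ≥ 2: [(16,41/5) (18,63/5) (18,157/8) (16,151/8)]
4. After y ≤ 16: [(16,16) (16,41/5) (18,63/5) (18,16)]
5. Canonical ring: [(16,41/5) (18,63/5) (18,16) (16,16)]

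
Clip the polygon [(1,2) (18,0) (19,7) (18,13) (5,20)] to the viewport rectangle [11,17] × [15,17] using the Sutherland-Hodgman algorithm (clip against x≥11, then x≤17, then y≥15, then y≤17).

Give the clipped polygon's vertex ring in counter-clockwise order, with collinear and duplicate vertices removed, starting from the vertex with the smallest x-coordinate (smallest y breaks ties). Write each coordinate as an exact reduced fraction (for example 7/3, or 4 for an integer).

Clipped polygon: [(11,15) (100/7,15) (11,218/13)]

1. After x ≥ 11: [(11,14/17) (18,0) (19,7) (18,13) (11,218/13)]
2. After x ≤ 17: [(11,14/17) (17,2/17) (17,176/13) (11,218/13)]
3. After y ≥ 15: [(11,15) (100/7,15) (11,218/13)]
4. After y ≤ 17: [(11,15) (100/7,15) (11,218/13)]
5. Canonical ring: [(11,15) (100/7,15) (11,218/13)]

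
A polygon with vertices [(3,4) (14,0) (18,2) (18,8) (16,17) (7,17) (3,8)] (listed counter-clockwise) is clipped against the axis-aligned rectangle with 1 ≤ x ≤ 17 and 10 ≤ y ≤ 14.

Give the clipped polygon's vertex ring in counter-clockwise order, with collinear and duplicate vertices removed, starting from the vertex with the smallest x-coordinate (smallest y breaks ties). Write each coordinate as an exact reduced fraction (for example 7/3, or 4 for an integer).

1. After x ≥ 1: [(3,4) (14,0) (18,2) (18,8) (16,17) (7,17) (3,8)]
2. After x ≤ 17: [(3,4) (14,0) (17,3/2) (17,25/2) (16,17) (7,17) (3,8)]
3. After y ≥ 10: [(17,10) (17,25/2) (16,17) (7,17) (35/9,10)]
4. After y ≤ 14: [(17,10) (17,25/2) (50/3,14) (17/3,14) (35/9,10)]
5. Canonical ring: [(35/9,10) (17,10) (17,25/2) (50/3,14) (17/3,14)]

Clipped polygon: [(35/9,10) (17,10) (17,25/2) (50/3,14) (17/3,14)]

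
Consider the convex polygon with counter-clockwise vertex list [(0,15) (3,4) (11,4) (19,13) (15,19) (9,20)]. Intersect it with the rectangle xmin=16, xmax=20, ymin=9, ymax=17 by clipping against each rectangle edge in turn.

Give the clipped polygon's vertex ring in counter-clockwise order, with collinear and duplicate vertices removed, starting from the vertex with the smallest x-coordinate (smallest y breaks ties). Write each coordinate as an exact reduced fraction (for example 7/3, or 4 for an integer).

1. After x ≥ 16: [(16,77/8) (19,13) (16,35/2)]
2. After x ≤ 20: [(16,77/8) (19,13) (16,35/2)]
3. After y ≥ 9: [(16,77/8) (19,13) (16,35/2)]
4. After y ≤ 17: [(16,17) (16,77/8) (19,13) (49/3,17)]
5. Canonical ring: [(16,77/8) (19,13) (49/3,17) (16,17)]

Clipped polygon: [(16,77/8) (19,13) (49/3,17) (16,17)]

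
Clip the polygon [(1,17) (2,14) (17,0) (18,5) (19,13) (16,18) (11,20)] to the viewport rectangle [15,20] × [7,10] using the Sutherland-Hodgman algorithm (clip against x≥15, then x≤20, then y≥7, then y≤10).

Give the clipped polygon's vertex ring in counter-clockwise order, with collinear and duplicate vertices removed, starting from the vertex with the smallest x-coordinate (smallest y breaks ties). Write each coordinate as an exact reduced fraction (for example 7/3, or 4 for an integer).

1. After x ≥ 15: [(15,28/15) (17,0) (18,5) (19,13) (16,18) (15,92/5)]
2. After x ≤ 20: [(15,28/15) (17,0) (18,5) (19,13) (16,18) (15,92/5)]
3. After y ≥ 7: [(15,7) (73/4,7) (19,13) (16,18) (15,92/5)]
4. After y ≤ 10: [(15,10) (15,7) (73/4,7) (149/8,10)]
5. Canonical ring: [(15,7) (73/4,7) (149/8,10) (15,10)]

Clipped polygon: [(15,7) (73/4,7) (149/8,10) (15,10)]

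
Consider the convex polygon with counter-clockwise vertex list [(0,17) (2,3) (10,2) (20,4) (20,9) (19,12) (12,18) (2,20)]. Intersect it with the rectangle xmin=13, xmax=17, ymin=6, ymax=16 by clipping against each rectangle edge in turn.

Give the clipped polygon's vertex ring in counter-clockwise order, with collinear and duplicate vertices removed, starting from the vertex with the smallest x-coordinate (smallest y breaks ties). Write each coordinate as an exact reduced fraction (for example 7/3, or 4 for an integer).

Clipped polygon: [(13,6) (17,6) (17,96/7) (43/3,16) (13,16)]

1. After x ≥ 13: [(13,13/5) (20,4) (20,9) (19,12) (13,120/7)]
2. After x ≤ 17: [(13,13/5) (17,17/5) (17,96/7) (13,120/7)]
3. After y ≥ 6: [(13,6) (17,6) (17,96/7) (13,120/7)]
4. After y ≤ 16: [(13,16) (13,6) (17,6) (17,96/7) (43/3,16)]
5. Canonical ring: [(13,6) (17,6) (17,96/7) (43/3,16) (13,16)]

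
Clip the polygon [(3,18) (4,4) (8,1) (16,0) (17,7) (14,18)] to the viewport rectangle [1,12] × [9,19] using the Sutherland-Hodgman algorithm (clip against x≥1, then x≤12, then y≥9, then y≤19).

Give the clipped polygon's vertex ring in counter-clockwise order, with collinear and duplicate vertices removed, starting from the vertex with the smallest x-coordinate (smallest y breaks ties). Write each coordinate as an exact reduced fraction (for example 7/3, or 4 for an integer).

1. After x ≥ 1: [(3,18) (4,4) (8,1) (16,0) (17,7) (14,18)]
2. After x ≤ 12: [(12,18) (3,18) (4,4) (8,1) (12,1/2)]
3. After y ≥ 9: [(12,9) (12,18) (3,18) (51/14,9)]
4. After y ≤ 19: [(12,9) (12,18) (3,18) (51/14,9)]
5. Canonical ring: [(3,18) (51/14,9) (12,9) (12,18)]

Clipped polygon: [(3,18) (51/14,9) (12,9) (12,18)]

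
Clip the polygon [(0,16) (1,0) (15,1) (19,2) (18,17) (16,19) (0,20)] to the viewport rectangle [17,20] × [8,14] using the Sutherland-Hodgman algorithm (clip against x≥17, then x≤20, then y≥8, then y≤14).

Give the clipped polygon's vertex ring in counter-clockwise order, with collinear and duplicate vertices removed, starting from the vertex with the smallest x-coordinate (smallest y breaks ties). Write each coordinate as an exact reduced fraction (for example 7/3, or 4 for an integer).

Clipped polygon: [(17,8) (93/5,8) (91/5,14) (17,14)]

1. After x ≥ 17: [(17,3/2) (19,2) (18,17) (17,18)]
2. After x ≤ 20: [(17,3/2) (19,2) (18,17) (17,18)]
3. After y ≥ 8: [(17,8) (93/5,8) (18,17) (17,18)]
4. After y ≤ 14: [(17,14) (17,8) (93/5,8) (91/5,14)]
5. Canonical ring: [(17,8) (93/5,8) (91/5,14) (17,14)]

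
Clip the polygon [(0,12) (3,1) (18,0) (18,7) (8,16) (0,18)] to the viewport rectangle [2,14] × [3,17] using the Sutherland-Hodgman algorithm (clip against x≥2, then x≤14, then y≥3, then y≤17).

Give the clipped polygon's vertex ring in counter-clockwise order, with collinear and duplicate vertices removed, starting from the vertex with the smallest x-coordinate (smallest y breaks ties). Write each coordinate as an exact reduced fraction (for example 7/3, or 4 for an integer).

1. After x ≥ 2: [(2,14/3) (3,1) (18,0) (18,7) (8,16) (2,35/2)]
2. After x ≤ 14: [(2,14/3) (3,1) (14,4/15) (14,53/5) (8,16) (2,35/2)]
3. After y ≥ 3: [(2,14/3) (27/11,3) (14,3) (14,53/5) (8,16) (2,35/2)]
4. After y ≤ 17: [(2,17) (2,14/3) (27/11,3) (14,3) (14,53/5) (8,16) (4,17)]
5. Canonical ring: [(2,14/3) (27/11,3) (14,3) (14,53/5) (8,16) (4,17) (2,17)]

Clipped polygon: [(2,14/3) (27/11,3) (14,3) (14,53/5) (8,16) (4,17) (2,17)]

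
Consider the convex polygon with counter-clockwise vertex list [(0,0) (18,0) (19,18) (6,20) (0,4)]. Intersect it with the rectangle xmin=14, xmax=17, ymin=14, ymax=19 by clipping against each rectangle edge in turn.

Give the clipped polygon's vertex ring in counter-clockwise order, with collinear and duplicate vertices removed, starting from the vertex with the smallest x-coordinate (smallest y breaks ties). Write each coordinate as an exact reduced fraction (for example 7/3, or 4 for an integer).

1. After x ≥ 14: [(14,0) (18,0) (19,18) (14,244/13)]
2. After x ≤ 17: [(14,0) (17,0) (17,238/13) (14,244/13)]
3. After y ≥ 14: [(14,14) (17,14) (17,238/13) (14,244/13)]
4. After y ≤ 19: [(14,14) (17,14) (17,238/13) (14,244/13)]
5. Canonical ring: [(14,14) (17,14) (17,238/13) (14,244/13)]

Clipped polygon: [(14,14) (17,14) (17,238/13) (14,244/13)]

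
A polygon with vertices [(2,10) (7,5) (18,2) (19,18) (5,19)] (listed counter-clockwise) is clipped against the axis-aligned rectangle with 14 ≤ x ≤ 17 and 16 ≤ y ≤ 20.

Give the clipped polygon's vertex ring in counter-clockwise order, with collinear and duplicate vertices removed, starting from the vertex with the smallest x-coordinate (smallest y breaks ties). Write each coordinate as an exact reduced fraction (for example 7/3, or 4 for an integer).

1. After x ≥ 14: [(14,34/11) (18,2) (19,18) (14,257/14)]
2. After x ≤ 17: [(14,34/11) (17,25/11) (17,127/7) (14,257/14)]
3. After y ≥ 16: [(14,16) (17,16) (17,127/7) (14,257/14)]
4. After y ≤ 20: [(14,16) (17,16) (17,127/7) (14,257/14)]
5. Canonical ring: [(14,16) (17,16) (17,127/7) (14,257/14)]

Clipped polygon: [(14,16) (17,16) (17,127/7) (14,257/14)]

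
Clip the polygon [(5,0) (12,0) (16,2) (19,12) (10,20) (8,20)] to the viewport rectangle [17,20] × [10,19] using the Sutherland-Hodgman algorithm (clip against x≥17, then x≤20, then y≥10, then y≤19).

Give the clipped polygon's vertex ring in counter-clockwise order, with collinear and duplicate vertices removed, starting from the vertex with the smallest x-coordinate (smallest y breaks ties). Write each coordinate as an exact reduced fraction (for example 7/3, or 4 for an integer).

1. After x ≥ 17: [(17,16/3) (19,12) (17,124/9)]
2. After x ≤ 20: [(17,16/3) (19,12) (17,124/9)]
3. After y ≥ 10: [(17,10) (92/5,10) (19,12) (17,124/9)]
4. After y ≤ 19: [(17,10) (92/5,10) (19,12) (17,124/9)]
5. Canonical ring: [(17,10) (92/5,10) (19,12) (17,124/9)]

Clipped polygon: [(17,10) (92/5,10) (19,12) (17,124/9)]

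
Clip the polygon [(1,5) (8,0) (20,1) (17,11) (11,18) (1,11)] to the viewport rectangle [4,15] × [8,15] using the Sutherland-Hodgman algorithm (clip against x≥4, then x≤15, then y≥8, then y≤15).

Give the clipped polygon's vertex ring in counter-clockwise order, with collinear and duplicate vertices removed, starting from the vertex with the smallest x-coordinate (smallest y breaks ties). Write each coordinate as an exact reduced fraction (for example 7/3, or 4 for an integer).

1. After x ≥ 4: [(4,20/7) (8,0) (20,1) (17,11) (11,18) (4,131/10)]
2. After x ≤ 15: [(4,20/7) (8,0) (15,7/12) (15,40/3) (11,18) (4,131/10)]
3. After y ≥ 8: [(4,8) (15,8) (15,40/3) (11,18) (4,131/10)]
4. After y ≤ 15: [(4,8) (15,8) (15,40/3) (95/7,15) (47/7,15) (4,131/10)]
5. Canonical ring: [(4,8) (15,8) (15,40/3) (95/7,15) (47/7,15) (4,131/10)]

Clipped polygon: [(4,8) (15,8) (15,40/3) (95/7,15) (47/7,15) (4,131/10)]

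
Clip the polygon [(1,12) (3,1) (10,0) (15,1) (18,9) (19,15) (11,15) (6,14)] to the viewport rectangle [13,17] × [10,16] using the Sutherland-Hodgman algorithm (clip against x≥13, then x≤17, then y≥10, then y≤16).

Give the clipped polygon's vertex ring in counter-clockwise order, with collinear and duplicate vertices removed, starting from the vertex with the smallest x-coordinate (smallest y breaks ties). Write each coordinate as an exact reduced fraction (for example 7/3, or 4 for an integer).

1. After x ≥ 13: [(13,3/5) (15,1) (18,9) (19,15) (13,15)]
2. After x ≤ 17: [(13,3/5) (15,1) (17,19/3) (17,15) (13,15)]
3. After y ≥ 10: [(13,10) (17,10) (17,15) (13,15)]
4. After y ≤ 16: [(13,10) (17,10) (17,15) (13,15)]
5. Canonical ring: [(13,10) (17,10) (17,15) (13,15)]

Clipped polygon: [(13,10) (17,10) (17,15) (13,15)]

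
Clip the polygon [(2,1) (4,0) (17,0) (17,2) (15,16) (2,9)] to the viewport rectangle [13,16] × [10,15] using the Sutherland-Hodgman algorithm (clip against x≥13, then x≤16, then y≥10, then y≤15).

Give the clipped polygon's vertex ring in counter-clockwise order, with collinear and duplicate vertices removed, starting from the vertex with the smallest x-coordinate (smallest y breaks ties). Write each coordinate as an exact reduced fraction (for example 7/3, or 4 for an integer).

Clipped polygon: [(13,10) (111/7,10) (106/7,15) (92/7,15) (13,194/13)]

1. After x ≥ 13: [(13,0) (17,0) (17,2) (15,16) (13,194/13)]
2. After x ≤ 16: [(13,0) (16,0) (16,9) (15,16) (13,194/13)]
3. After y ≥ 10: [(13,10) (111/7,10) (15,16) (13,194/13)]
4. After y ≤ 15: [(13,10) (111/7,10) (106/7,15) (92/7,15) (13,194/13)]
5. Canonical ring: [(13,10) (111/7,10) (106/7,15) (92/7,15) (13,194/13)]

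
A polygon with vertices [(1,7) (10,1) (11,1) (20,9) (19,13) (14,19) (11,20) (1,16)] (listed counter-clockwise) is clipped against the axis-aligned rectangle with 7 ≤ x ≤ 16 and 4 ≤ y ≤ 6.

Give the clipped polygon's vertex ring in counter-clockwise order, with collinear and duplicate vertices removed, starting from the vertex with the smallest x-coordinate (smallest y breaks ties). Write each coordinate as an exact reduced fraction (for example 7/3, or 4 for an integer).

Clipped polygon: [(7,4) (115/8,4) (16,49/9) (16,6) (7,6)]

1. After x ≥ 7: [(7,3) (10,1) (11,1) (20,9) (19,13) (14,19) (11,20) (7,92/5)]
2. After x ≤ 16: [(7,3) (10,1) (11,1) (16,49/9) (16,83/5) (14,19) (11,20) (7,92/5)]
3. After y ≥ 4: [(7,4) (115/8,4) (16,49/9) (16,83/5) (14,19) (11,20) (7,92/5)]
4. After y ≤ 6: [(7,6) (7,4) (115/8,4) (16,49/9) (16,6)]
5. Canonical ring: [(7,4) (115/8,4) (16,49/9) (16,6) (7,6)]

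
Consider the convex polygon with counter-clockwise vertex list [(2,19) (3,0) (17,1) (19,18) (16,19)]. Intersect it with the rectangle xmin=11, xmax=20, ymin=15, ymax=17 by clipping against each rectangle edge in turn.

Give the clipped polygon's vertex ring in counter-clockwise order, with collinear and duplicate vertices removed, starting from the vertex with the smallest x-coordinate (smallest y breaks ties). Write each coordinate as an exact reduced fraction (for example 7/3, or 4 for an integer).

Clipped polygon: [(11,15) (317/17,15) (321/17,17) (11,17)]

1. After x ≥ 11: [(11,19) (11,4/7) (17,1) (19,18) (16,19)]
2. After x ≤ 20: [(11,19) (11,4/7) (17,1) (19,18) (16,19)]
3. After y ≥ 15: [(11,19) (11,15) (317/17,15) (19,18) (16,19)]
4. After y ≤ 17: [(11,17) (11,15) (317/17,15) (321/17,17)]
5. Canonical ring: [(11,15) (317/17,15) (321/17,17) (11,17)]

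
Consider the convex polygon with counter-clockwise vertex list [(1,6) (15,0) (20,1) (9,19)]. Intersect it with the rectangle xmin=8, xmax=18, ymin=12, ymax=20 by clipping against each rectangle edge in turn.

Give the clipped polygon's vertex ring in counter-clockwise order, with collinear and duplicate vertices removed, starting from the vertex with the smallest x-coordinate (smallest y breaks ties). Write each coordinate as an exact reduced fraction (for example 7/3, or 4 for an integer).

Clipped polygon: [(8,12) (239/18,12) (9,19) (8,139/8)]

1. After x ≥ 8: [(8,139/8) (8,3) (15,0) (20,1) (9,19)]
2. After x ≤ 18: [(8,139/8) (8,3) (15,0) (18,3/5) (18,47/11) (9,19)]
3. After y ≥ 12: [(8,139/8) (8,12) (239/18,12) (9,19)]
4. After y ≤ 20: [(8,139/8) (8,12) (239/18,12) (9,19)]
5. Canonical ring: [(8,12) (239/18,12) (9,19) (8,139/8)]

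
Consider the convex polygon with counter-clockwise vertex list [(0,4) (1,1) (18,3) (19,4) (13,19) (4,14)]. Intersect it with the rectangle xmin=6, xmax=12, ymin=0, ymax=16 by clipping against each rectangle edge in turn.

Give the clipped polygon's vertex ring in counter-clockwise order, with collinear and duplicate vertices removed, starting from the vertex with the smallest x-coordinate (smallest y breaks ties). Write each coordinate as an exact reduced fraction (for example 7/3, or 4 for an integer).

1. After x ≥ 6: [(6,27/17) (18,3) (19,4) (13,19) (6,136/9)]
2. After x ≤ 12: [(6,27/17) (12,39/17) (12,166/9) (6,136/9)]
3. After y ≥ 0: [(6,27/17) (12,39/17) (12,166/9) (6,136/9)]
4. After y ≤ 16: [(6,27/17) (12,39/17) (12,16) (38/5,16) (6,136/9)]
5. Canonical ring: [(6,27/17) (12,39/17) (12,16) (38/5,16) (6,136/9)]

Clipped polygon: [(6,27/17) (12,39/17) (12,16) (38/5,16) (6,136/9)]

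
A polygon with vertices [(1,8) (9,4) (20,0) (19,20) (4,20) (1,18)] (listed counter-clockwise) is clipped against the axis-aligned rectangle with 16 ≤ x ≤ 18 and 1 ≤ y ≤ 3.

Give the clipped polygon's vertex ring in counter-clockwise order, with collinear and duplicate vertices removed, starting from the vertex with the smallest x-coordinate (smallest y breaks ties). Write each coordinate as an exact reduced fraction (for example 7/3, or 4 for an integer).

1. After x ≥ 16: [(16,16/11) (20,0) (19,20) (16,20)]
2. After x ≤ 18: [(16,16/11) (18,8/11) (18,20) (16,20)]
3. After y ≥ 1: [(16,16/11) (69/4,1) (18,1) (18,20) (16,20)]
4. After y ≤ 3: [(16,3) (16,16/11) (69/4,1) (18,1) (18,3)]
5. Canonical ring: [(16,16/11) (69/4,1) (18,1) (18,3) (16,3)]

Clipped polygon: [(16,16/11) (69/4,1) (18,1) (18,3) (16,3)]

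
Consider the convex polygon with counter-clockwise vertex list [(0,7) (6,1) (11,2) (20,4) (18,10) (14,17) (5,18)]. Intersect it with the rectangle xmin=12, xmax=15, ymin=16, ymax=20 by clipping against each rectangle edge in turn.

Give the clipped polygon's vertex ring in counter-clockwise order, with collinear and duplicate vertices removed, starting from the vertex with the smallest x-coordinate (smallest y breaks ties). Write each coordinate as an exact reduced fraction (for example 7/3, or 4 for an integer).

Clipped polygon: [(12,16) (102/7,16) (14,17) (12,155/9)]

1. After x ≥ 12: [(12,20/9) (20,4) (18,10) (14,17) (12,155/9)]
2. After x ≤ 15: [(12,20/9) (15,26/9) (15,61/4) (14,17) (12,155/9)]
3. After y ≥ 16: [(12,16) (102/7,16) (14,17) (12,155/9)]
4. After y ≤ 20: [(12,16) (102/7,16) (14,17) (12,155/9)]
5. Canonical ring: [(12,16) (102/7,16) (14,17) (12,155/9)]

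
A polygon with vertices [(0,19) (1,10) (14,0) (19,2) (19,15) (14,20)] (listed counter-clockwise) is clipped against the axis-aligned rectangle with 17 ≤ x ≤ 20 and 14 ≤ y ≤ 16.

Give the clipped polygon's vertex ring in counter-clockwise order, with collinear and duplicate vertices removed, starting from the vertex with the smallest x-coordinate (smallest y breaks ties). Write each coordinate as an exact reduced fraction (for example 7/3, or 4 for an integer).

1. After x ≥ 17: [(17,6/5) (19,2) (19,15) (17,17)]
2. After x ≤ 20: [(17,6/5) (19,2) (19,15) (17,17)]
3. After y ≥ 14: [(17,14) (19,14) (19,15) (17,17)]
4. After y ≤ 16: [(17,16) (17,14) (19,14) (19,15) (18,16)]
5. Canonical ring: [(17,14) (19,14) (19,15) (18,16) (17,16)]

Clipped polygon: [(17,14) (19,14) (19,15) (18,16) (17,16)]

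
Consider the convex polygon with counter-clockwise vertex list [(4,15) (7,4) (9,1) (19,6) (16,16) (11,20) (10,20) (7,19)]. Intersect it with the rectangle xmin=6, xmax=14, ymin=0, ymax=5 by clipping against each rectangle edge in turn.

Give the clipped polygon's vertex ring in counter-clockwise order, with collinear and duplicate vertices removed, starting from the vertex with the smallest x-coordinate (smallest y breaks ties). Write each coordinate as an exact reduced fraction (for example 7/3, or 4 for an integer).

1. After x ≥ 6: [(6,53/3) (6,23/3) (7,4) (9,1) (19,6) (16,16) (11,20) (10,20) (7,19)]
2. After x ≤ 14: [(6,53/3) (6,23/3) (7,4) (9,1) (14,7/2) (14,88/5) (11,20) (10,20) (7,19)]
3. After y ≥ 0: [(6,53/3) (6,23/3) (7,4) (9,1) (14,7/2) (14,88/5) (11,20) (10,20) (7,19)]
4. After y ≤ 5: [(74/11,5) (7,4) (9,1) (14,7/2) (14,5)]
5. Canonical ring: [(74/11,5) (7,4) (9,1) (14,7/2) (14,5)]

Clipped polygon: [(74/11,5) (7,4) (9,1) (14,7/2) (14,5)]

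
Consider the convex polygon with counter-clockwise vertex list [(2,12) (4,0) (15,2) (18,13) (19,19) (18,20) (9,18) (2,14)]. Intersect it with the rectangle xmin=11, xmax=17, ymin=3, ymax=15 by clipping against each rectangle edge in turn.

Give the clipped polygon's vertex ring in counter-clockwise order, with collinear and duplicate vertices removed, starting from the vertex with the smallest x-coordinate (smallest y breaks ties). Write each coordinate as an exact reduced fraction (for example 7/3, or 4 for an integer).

1. After x ≥ 11: [(11,14/11) (15,2) (18,13) (19,19) (18,20) (11,166/9)]
2. After x ≤ 17: [(11,14/11) (15,2) (17,28/3) (17,178/9) (11,166/9)]
3. After y ≥ 3: [(11,3) (168/11,3) (17,28/3) (17,178/9) (11,166/9)]
4. After y ≤ 15: [(11,15) (11,3) (168/11,3) (17,28/3) (17,15)]
5. Canonical ring: [(11,3) (168/11,3) (17,28/3) (17,15) (11,15)]

Clipped polygon: [(11,3) (168/11,3) (17,28/3) (17,15) (11,15)]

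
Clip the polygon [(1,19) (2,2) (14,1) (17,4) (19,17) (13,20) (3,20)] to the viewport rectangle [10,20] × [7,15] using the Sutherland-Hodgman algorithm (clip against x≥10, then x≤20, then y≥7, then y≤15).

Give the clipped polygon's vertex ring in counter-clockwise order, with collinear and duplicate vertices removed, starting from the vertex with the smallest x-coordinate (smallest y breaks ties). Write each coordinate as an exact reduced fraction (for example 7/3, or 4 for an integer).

Clipped polygon: [(10,7) (227/13,7) (243/13,15) (10,15)]

1. After x ≥ 10: [(10,4/3) (14,1) (17,4) (19,17) (13,20) (10,20)]
2. After x ≤ 20: [(10,4/3) (14,1) (17,4) (19,17) (13,20) (10,20)]
3. After y ≥ 7: [(10,7) (227/13,7) (19,17) (13,20) (10,20)]
4. After y ≤ 15: [(10,15) (10,7) (227/13,7) (243/13,15)]
5. Canonical ring: [(10,7) (227/13,7) (243/13,15) (10,15)]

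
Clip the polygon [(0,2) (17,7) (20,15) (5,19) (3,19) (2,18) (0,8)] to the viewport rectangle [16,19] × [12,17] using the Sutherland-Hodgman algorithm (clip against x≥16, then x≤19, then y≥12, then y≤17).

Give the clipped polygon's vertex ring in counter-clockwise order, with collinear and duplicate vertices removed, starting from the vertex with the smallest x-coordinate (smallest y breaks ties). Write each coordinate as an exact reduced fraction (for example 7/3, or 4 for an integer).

1. After x ≥ 16: [(16,114/17) (17,7) (20,15) (16,241/15)]
2. After x ≤ 19: [(16,114/17) (17,7) (19,37/3) (19,229/15) (16,241/15)]
3. After y ≥ 12: [(16,12) (151/8,12) (19,37/3) (19,229/15) (16,241/15)]
4. After y ≤ 17: [(16,12) (151/8,12) (19,37/3) (19,229/15) (16,241/15)]
5. Canonical ring: [(16,12) (151/8,12) (19,37/3) (19,229/15) (16,241/15)]

Clipped polygon: [(16,12) (151/8,12) (19,37/3) (19,229/15) (16,241/15)]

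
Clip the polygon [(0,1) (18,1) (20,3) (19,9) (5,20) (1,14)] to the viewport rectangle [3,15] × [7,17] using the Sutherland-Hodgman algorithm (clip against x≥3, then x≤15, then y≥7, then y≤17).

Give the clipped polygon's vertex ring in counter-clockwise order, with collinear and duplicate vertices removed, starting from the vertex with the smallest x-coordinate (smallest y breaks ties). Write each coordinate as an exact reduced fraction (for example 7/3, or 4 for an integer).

1. After x ≥ 3: [(3,1) (18,1) (20,3) (19,9) (5,20) (3,17)]
2. After x ≤ 15: [(3,1) (15,1) (15,85/7) (5,20) (3,17)]
3. After y ≥ 7: [(3,7) (15,7) (15,85/7) (5,20) (3,17)]
4. After y ≤ 17: [(3,7) (15,7) (15,85/7) (97/11,17) (3,17) (3,17)]
5. Canonical ring: [(3,7) (15,7) (15,85/7) (97/11,17) (3,17)]

Clipped polygon: [(3,7) (15,7) (15,85/7) (97/11,17) (3,17)]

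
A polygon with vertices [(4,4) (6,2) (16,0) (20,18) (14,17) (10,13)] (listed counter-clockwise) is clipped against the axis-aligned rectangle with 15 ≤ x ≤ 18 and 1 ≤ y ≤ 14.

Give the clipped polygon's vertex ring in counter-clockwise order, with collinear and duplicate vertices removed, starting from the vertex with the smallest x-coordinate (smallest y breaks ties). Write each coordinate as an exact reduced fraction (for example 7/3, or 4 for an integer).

1. After x ≥ 15: [(15,1/5) (16,0) (20,18) (15,103/6)]
2. After x ≤ 18: [(15,1/5) (16,0) (18,9) (18,53/3) (15,103/6)]
3. After y ≥ 1: [(15,1) (146/9,1) (18,9) (18,53/3) (15,103/6)]
4. After y ≤ 14: [(15,14) (15,1) (146/9,1) (18,9) (18,14)]
5. Canonical ring: [(15,1) (146/9,1) (18,9) (18,14) (15,14)]

Clipped polygon: [(15,1) (146/9,1) (18,9) (18,14) (15,14)]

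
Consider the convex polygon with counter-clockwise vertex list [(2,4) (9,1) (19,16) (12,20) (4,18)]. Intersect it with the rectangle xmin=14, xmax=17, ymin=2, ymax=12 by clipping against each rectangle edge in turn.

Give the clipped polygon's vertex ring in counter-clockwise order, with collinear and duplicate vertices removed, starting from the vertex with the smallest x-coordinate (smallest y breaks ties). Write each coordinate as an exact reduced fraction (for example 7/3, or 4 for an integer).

Clipped polygon: [(14,17/2) (49/3,12) (14,12)]

1. After x ≥ 14: [(14,17/2) (19,16) (14,132/7)]
2. After x ≤ 17: [(14,17/2) (17,13) (17,120/7) (14,132/7)]
3. After y ≥ 2: [(14,17/2) (17,13) (17,120/7) (14,132/7)]
4. After y ≤ 12: [(14,12) (14,17/2) (49/3,12)]
5. Canonical ring: [(14,17/2) (49/3,12) (14,12)]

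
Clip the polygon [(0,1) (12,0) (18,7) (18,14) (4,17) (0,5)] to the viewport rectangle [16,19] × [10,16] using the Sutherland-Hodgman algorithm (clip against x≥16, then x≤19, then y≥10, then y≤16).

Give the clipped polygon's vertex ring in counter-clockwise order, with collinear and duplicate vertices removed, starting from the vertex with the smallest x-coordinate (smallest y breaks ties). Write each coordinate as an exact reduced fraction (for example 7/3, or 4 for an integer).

Clipped polygon: [(16,10) (18,10) (18,14) (16,101/7)]

1. After x ≥ 16: [(16,14/3) (18,7) (18,14) (16,101/7)]
2. After x ≤ 19: [(16,14/3) (18,7) (18,14) (16,101/7)]
3. After y ≥ 10: [(16,10) (18,10) (18,14) (16,101/7)]
4. After y ≤ 16: [(16,10) (18,10) (18,14) (16,101/7)]
5. Canonical ring: [(16,10) (18,10) (18,14) (16,101/7)]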